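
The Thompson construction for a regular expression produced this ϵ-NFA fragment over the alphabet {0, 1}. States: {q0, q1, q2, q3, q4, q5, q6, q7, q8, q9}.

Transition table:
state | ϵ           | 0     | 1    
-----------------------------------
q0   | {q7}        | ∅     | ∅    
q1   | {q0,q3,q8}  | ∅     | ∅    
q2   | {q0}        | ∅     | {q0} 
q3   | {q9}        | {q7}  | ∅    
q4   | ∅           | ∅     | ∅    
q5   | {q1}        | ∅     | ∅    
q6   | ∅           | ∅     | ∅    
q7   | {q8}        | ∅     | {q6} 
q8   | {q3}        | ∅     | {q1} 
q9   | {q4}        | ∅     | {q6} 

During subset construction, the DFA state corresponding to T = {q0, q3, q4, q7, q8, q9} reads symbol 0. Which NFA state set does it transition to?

{q3, q4, q7, q8, q9}

q3 on 0 → {q7}.
No 0-transition from q0, q4, q7, q8, q9.
Union after reading 0: {q7}.
Now take the ϵ-closure:
From q7 via ϵ: add q8.
From q8 via ϵ: add q3.
From q3 via ϵ: add q9.
From q9 via ϵ: add q4.
No new states can be added; the closed set is {q3, q4, q7, q8, q9}.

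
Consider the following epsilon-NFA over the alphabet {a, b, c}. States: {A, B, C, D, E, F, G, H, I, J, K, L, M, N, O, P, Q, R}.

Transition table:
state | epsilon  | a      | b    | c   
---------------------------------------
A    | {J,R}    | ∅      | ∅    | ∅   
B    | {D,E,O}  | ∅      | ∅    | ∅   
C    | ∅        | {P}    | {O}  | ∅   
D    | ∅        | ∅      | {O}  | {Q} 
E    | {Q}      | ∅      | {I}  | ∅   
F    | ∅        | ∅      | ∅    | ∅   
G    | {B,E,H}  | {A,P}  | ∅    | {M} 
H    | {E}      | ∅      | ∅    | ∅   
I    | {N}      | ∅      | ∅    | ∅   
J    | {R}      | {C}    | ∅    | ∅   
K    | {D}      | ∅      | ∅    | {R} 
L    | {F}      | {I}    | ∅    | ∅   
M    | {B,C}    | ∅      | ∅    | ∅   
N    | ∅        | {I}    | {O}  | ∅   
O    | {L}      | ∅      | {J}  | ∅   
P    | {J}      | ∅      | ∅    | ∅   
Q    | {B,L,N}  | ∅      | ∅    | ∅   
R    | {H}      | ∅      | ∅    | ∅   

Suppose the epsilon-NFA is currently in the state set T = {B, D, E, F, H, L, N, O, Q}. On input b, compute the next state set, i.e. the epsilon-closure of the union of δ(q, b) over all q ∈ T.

{B, D, E, F, H, I, J, L, N, O, Q, R}

D on b → {O}.
E on b → {I}.
N on b → {O}.
O on b → {J}.
No b-transition from B, F, H, L, Q.
Union after reading b: {I, J, O}.
Now take the epsilon-closure:
From I via epsilon: add N.
From J via epsilon: add R.
From O via epsilon: add L.
From L via epsilon: add F.
From R via epsilon: add H.
From H via epsilon: add E.
From E via epsilon: add Q.
From Q via epsilon: add B.
From B via epsilon: add D.
No new states can be added; the closed set is {B, D, E, F, H, I, J, L, N, O, Q, R}.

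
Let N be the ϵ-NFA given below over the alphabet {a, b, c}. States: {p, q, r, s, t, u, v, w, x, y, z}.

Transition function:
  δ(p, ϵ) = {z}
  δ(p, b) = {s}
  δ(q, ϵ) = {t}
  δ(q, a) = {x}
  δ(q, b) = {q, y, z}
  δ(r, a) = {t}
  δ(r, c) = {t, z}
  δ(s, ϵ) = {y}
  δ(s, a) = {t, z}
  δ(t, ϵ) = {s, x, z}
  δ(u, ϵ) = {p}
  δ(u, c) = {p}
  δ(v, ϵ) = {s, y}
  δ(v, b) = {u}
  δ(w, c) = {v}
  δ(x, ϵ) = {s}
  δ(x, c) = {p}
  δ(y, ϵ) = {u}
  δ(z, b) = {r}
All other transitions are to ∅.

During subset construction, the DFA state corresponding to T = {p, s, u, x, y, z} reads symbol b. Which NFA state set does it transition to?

{p, r, s, u, y, z}

p on b → {s}.
z on b → {r}.
No b-transition from s, u, x, y.
Union after reading b: {r, s}.
Now take the ϵ-closure:
From s via ϵ: add y.
From y via ϵ: add u.
From u via ϵ: add p.
From p via ϵ: add z.
No new states can be added; the closed set is {p, r, s, u, y, z}.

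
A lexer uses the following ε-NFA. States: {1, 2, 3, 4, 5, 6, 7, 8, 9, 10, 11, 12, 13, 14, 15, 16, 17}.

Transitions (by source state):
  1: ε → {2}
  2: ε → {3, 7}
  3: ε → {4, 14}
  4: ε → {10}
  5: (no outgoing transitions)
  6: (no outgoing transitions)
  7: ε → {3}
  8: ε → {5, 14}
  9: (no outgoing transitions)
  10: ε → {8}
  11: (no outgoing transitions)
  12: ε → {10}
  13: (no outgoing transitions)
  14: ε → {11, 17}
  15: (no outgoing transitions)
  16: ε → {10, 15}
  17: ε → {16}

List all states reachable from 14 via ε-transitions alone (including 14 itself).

{5, 8, 10, 11, 14, 15, 16, 17}

Start with {14}.
From 14 via ε: add 11, 17.
From 17 via ε: add 16.
From 16 via ε: add 10, 15.
From 10 via ε: add 8.
From 8 via ε: add 5.
No new states can be added; the closed set is {5, 8, 10, 11, 14, 15, 16, 17}.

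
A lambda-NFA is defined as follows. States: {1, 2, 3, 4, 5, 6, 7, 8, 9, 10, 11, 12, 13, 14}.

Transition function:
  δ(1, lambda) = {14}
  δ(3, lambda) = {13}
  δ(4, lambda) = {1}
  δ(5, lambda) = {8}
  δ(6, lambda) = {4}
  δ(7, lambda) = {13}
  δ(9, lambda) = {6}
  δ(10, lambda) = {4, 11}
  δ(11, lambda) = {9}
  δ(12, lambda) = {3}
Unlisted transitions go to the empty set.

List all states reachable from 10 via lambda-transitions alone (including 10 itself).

{1, 4, 6, 9, 10, 11, 14}

Start with {10}.
From 10 via lambda: add 4, 11.
From 4 via lambda: add 1.
From 11 via lambda: add 9.
From 1 via lambda: add 14.
From 9 via lambda: add 6.
No new states can be added; the closed set is {1, 4, 6, 9, 10, 11, 14}.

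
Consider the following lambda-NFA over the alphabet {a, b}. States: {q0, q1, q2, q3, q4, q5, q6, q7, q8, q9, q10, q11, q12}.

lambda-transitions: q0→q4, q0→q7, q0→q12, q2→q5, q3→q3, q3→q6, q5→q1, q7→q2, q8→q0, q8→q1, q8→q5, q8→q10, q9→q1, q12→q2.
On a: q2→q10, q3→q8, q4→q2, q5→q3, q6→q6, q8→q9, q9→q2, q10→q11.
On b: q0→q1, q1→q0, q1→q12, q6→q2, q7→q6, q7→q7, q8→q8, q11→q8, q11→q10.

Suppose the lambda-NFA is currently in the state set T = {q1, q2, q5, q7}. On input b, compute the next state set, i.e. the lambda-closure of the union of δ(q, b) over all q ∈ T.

{q0, q1, q2, q4, q5, q6, q7, q12}

q1 on b → {q0, q12}.
q7 on b → {q6, q7}.
No b-transition from q2, q5.
Union after reading b: {q0, q6, q7, q12}.
Now take the lambda-closure:
From q0 via lambda: add q4.
From q7 via lambda: add q2.
From q2 via lambda: add q5.
From q5 via lambda: add q1.
No new states can be added; the closed set is {q0, q1, q2, q4, q5, q6, q7, q12}.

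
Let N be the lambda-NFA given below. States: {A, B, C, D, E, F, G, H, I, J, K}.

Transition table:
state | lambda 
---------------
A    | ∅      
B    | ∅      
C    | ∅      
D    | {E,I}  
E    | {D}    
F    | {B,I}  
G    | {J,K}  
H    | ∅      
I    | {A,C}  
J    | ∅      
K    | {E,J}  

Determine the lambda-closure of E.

Start with {E}.
From E via lambda: add D.
From D via lambda: add I.
From I via lambda: add A, C.
No new states can be added; the closed set is {A, C, D, E, I}.

{A, C, D, E, I}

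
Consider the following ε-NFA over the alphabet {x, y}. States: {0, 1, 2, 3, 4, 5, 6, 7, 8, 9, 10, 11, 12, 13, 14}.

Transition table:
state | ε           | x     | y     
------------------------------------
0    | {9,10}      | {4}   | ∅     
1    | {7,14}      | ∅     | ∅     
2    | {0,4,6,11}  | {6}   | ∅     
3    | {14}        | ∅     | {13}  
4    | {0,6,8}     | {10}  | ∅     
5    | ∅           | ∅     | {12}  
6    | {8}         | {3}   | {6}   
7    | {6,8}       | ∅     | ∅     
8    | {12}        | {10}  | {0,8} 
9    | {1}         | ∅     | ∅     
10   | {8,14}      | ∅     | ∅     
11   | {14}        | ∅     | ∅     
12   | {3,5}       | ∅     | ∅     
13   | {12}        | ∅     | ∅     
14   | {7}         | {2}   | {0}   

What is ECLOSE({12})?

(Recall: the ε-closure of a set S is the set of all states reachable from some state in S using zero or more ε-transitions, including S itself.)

{3, 5, 6, 7, 8, 12, 14}

Start with {12}.
From 12 via ε: add 3, 5.
From 3 via ε: add 14.
From 14 via ε: add 7.
From 7 via ε: add 6, 8.
No new states can be added; the closed set is {3, 5, 6, 7, 8, 12, 14}.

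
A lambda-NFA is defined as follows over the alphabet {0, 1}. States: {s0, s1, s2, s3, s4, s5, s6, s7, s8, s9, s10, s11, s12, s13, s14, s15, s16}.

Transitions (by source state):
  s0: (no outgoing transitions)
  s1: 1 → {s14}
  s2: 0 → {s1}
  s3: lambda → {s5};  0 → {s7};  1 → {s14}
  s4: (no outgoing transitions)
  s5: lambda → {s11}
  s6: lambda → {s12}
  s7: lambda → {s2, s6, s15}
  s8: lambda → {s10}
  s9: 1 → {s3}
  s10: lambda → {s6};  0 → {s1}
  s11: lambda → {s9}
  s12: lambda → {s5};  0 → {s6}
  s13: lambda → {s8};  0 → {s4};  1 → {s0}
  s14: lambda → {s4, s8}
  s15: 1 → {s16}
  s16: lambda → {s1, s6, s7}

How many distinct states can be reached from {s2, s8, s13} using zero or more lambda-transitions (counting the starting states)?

9

Start with {s2, s8, s13}.
From s8 via lambda: add s10.
From s10 via lambda: add s6.
From s6 via lambda: add s12.
From s12 via lambda: add s5.
From s5 via lambda: add s11.
From s11 via lambda: add s9.
lambda-closure = {s2, s5, s6, s8, s9, s10, s11, s12, s13}, which has 9 states.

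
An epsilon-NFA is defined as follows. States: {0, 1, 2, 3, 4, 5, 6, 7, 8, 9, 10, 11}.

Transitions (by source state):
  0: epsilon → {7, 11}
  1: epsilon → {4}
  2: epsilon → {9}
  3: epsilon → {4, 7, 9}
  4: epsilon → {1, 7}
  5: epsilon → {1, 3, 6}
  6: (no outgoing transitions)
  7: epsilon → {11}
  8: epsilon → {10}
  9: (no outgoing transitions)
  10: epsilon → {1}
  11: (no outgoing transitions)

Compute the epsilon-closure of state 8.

Start with {8}.
From 8 via epsilon: add 10.
From 10 via epsilon: add 1.
From 1 via epsilon: add 4.
From 4 via epsilon: add 7.
From 7 via epsilon: add 11.
No new states can be added; the closed set is {1, 4, 7, 8, 10, 11}.

{1, 4, 7, 8, 10, 11}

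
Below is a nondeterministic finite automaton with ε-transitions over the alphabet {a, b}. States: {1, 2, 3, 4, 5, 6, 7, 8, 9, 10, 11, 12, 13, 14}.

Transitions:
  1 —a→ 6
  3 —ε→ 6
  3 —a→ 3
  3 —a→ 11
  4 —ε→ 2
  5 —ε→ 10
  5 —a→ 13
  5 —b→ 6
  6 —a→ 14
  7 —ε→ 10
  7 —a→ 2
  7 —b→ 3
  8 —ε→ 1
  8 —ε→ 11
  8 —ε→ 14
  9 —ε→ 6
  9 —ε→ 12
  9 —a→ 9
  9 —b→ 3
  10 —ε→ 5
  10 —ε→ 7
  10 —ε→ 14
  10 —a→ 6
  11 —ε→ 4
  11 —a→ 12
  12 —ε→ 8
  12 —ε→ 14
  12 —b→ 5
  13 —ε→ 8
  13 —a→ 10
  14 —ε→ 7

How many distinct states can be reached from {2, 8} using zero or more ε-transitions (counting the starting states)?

Start with {2, 8}.
From 8 via ε: add 1, 11, 14.
From 11 via ε: add 4.
From 14 via ε: add 7.
From 7 via ε: add 10.
From 10 via ε: add 5.
ε-closure = {1, 2, 4, 5, 7, 8, 10, 11, 14}, which has 9 states.

9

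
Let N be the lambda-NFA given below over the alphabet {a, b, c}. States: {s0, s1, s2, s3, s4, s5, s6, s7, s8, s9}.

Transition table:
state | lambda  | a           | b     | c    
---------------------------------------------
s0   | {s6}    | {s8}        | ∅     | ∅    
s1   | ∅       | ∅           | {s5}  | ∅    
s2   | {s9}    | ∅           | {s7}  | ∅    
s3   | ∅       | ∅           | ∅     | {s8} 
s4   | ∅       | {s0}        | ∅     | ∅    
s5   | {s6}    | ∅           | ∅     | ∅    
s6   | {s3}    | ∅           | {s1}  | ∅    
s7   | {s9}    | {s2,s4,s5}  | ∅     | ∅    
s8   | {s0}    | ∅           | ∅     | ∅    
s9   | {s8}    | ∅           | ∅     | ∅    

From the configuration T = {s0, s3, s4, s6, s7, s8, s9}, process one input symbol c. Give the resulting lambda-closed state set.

s3 on c → {s8}.
No c-transition from s0, s4, s6, s7, s8, s9.
Union after reading c: {s8}.
Now take the lambda-closure:
From s8 via lambda: add s0.
From s0 via lambda: add s6.
From s6 via lambda: add s3.
No new states can be added; the closed set is {s0, s3, s6, s8}.

{s0, s3, s6, s8}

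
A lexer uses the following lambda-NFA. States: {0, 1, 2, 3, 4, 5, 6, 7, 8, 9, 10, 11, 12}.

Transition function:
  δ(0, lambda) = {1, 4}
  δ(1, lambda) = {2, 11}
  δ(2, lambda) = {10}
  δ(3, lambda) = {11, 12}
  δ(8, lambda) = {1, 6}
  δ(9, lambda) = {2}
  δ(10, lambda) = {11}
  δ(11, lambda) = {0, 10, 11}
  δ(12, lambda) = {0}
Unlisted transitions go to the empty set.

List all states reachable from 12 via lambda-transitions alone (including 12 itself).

{0, 1, 2, 4, 10, 11, 12}

Start with {12}.
From 12 via lambda: add 0.
From 0 via lambda: add 1, 4.
From 1 via lambda: add 2, 11.
From 2 via lambda: add 10.
No new states can be added; the closed set is {0, 1, 2, 4, 10, 11, 12}.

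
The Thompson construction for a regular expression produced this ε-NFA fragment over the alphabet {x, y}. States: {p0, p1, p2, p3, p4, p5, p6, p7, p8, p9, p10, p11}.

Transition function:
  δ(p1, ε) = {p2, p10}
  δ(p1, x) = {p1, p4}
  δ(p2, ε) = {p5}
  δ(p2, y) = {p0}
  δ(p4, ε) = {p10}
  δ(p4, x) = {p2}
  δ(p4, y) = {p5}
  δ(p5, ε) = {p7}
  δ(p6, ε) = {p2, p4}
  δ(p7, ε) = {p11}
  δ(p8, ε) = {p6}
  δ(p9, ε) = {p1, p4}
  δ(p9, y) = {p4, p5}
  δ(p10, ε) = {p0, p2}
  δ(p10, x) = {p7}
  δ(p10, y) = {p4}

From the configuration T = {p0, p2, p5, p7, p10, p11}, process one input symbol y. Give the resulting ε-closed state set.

{p0, p2, p4, p5, p7, p10, p11}

p2 on y → {p0}.
p10 on y → {p4}.
No y-transition from p0, p5, p7, p11.
Union after reading y: {p0, p4}.
Now take the ε-closure:
From p4 via ε: add p10.
From p10 via ε: add p2.
From p2 via ε: add p5.
From p5 via ε: add p7.
From p7 via ε: add p11.
No new states can be added; the closed set is {p0, p2, p4, p5, p7, p10, p11}.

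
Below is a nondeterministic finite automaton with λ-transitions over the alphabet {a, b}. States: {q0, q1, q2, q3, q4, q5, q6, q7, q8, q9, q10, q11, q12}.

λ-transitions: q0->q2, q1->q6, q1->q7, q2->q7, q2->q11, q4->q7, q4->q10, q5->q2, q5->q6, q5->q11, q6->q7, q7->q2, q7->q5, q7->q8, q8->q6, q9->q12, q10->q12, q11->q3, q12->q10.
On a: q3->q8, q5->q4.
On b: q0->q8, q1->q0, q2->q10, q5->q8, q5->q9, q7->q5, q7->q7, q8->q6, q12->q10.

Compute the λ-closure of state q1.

{q1, q2, q3, q5, q6, q7, q8, q11}

Start with {q1}.
From q1 via λ: add q6, q7.
From q7 via λ: add q2, q5, q8.
From q2 via λ: add q11.
From q11 via λ: add q3.
No new states can be added; the closed set is {q1, q2, q3, q5, q6, q7, q8, q11}.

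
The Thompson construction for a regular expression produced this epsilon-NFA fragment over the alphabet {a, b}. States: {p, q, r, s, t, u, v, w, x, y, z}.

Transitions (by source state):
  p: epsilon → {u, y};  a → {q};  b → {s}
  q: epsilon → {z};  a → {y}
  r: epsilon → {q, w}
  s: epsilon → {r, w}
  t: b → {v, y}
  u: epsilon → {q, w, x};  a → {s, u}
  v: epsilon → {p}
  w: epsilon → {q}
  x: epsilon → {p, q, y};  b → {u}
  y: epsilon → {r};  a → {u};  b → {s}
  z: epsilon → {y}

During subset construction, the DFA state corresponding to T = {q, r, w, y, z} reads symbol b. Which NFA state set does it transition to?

y on b → {s}.
No b-transition from q, r, w, z.
Union after reading b: {s}.
Now take the epsilon-closure:
From s via epsilon: add r, w.
From r via epsilon: add q.
From q via epsilon: add z.
From z via epsilon: add y.
No new states can be added; the closed set is {q, r, s, w, y, z}.

{q, r, s, w, y, z}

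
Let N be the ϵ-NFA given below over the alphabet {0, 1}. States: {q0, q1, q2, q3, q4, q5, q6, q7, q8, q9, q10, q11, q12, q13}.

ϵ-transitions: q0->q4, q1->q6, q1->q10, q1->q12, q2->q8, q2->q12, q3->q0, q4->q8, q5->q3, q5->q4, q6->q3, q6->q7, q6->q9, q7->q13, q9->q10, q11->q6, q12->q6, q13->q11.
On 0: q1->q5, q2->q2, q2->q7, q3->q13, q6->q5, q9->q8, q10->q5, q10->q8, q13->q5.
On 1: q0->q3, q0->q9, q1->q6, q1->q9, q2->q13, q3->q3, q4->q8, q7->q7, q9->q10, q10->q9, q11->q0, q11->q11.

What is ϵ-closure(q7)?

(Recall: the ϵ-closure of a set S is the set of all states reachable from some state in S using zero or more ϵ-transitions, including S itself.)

{q0, q3, q4, q6, q7, q8, q9, q10, q11, q13}

Start with {q7}.
From q7 via ϵ: add q13.
From q13 via ϵ: add q11.
From q11 via ϵ: add q6.
From q6 via ϵ: add q3, q9.
From q3 via ϵ: add q0.
From q9 via ϵ: add q10.
From q0 via ϵ: add q4.
From q4 via ϵ: add q8.
No new states can be added; the closed set is {q0, q3, q4, q6, q7, q8, q9, q10, q11, q13}.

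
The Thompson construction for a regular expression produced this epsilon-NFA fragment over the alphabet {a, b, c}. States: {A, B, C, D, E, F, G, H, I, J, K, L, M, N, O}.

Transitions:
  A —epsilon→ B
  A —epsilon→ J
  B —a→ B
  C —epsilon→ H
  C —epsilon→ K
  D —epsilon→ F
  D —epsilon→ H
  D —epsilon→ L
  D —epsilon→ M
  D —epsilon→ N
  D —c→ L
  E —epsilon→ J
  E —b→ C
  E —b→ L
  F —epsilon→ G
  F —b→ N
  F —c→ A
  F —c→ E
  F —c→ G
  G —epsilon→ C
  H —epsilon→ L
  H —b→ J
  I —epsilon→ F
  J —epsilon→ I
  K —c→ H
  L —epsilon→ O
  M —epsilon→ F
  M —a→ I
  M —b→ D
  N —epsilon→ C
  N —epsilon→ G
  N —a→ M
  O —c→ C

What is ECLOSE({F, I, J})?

Start with {F, I, J}.
From F via epsilon: add G.
From G via epsilon: add C.
From C via epsilon: add H, K.
From H via epsilon: add L.
From L via epsilon: add O.
No new states can be added; the closed set is {C, F, G, H, I, J, K, L, O}.

{C, F, G, H, I, J, K, L, O}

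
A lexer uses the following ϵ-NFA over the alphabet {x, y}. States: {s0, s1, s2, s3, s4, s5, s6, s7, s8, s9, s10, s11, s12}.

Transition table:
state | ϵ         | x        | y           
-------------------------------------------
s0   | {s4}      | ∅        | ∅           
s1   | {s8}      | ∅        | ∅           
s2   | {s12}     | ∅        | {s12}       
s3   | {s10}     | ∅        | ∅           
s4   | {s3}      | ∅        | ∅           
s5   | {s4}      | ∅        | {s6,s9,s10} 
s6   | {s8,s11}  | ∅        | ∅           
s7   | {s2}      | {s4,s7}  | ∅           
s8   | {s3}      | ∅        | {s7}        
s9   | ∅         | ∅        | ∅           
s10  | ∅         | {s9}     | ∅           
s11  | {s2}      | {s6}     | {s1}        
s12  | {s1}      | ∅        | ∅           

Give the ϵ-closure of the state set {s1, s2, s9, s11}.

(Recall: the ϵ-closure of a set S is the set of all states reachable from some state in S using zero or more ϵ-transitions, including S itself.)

{s1, s2, s3, s8, s9, s10, s11, s12}

Start with {s1, s2, s9, s11}.
From s1 via ϵ: add s8.
From s2 via ϵ: add s12.
From s8 via ϵ: add s3.
From s3 via ϵ: add s10.
No new states can be added; the closed set is {s1, s2, s3, s8, s9, s10, s11, s12}.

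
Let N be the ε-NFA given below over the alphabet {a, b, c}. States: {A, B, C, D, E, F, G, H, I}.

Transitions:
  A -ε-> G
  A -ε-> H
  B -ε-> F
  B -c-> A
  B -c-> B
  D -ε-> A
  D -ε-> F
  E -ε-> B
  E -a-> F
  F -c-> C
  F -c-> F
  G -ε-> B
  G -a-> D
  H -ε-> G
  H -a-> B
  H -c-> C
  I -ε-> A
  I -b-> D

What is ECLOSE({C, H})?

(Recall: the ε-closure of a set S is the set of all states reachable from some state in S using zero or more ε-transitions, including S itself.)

Start with {C, H}.
From H via ε: add G.
From G via ε: add B.
From B via ε: add F.
No new states can be added; the closed set is {B, C, F, G, H}.

{B, C, F, G, H}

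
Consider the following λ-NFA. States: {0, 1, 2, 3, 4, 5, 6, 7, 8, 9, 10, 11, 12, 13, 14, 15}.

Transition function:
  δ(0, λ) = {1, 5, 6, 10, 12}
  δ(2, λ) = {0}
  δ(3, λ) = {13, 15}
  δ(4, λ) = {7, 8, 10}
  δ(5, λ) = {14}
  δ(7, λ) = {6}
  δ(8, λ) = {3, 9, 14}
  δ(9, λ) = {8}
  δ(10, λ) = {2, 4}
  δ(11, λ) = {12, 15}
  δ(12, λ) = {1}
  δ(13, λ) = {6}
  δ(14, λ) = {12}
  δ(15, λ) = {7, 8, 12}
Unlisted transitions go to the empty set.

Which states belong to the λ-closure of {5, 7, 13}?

Start with {5, 7, 13}.
From 5 via λ: add 14.
From 7 via λ: add 6.
From 14 via λ: add 12.
From 12 via λ: add 1.
No new states can be added; the closed set is {1, 5, 6, 7, 12, 13, 14}.

{1, 5, 6, 7, 12, 13, 14}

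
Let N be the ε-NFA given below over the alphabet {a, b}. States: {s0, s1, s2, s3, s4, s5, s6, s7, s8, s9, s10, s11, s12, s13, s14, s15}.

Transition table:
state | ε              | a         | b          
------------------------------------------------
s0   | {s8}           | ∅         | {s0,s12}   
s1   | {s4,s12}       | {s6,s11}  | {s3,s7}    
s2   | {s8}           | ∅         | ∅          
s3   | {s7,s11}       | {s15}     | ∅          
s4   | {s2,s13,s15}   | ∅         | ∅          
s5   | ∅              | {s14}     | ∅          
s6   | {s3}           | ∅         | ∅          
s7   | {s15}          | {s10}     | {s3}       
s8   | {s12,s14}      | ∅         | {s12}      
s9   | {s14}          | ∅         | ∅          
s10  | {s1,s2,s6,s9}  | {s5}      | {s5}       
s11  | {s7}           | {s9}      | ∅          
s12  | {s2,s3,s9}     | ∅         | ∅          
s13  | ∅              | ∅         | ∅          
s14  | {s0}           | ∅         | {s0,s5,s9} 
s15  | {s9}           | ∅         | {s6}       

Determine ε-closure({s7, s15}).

Start with {s7, s15}.
From s15 via ε: add s9.
From s9 via ε: add s14.
From s14 via ε: add s0.
From s0 via ε: add s8.
From s8 via ε: add s12.
From s12 via ε: add s2, s3.
From s3 via ε: add s11.
No new states can be added; the closed set is {s0, s2, s3, s7, s8, s9, s11, s12, s14, s15}.

{s0, s2, s3, s7, s8, s9, s11, s12, s14, s15}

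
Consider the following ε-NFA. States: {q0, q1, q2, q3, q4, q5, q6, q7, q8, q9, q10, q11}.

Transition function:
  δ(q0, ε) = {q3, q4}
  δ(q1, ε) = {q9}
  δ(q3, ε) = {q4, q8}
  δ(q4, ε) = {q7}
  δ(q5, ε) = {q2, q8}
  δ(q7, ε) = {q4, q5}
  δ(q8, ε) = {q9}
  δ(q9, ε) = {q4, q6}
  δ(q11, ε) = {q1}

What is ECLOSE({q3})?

Start with {q3}.
From q3 via ε: add q4, q8.
From q4 via ε: add q7.
From q8 via ε: add q9.
From q7 via ε: add q5.
From q9 via ε: add q6.
From q5 via ε: add q2.
No new states can be added; the closed set is {q2, q3, q4, q5, q6, q7, q8, q9}.

{q2, q3, q4, q5, q6, q7, q8, q9}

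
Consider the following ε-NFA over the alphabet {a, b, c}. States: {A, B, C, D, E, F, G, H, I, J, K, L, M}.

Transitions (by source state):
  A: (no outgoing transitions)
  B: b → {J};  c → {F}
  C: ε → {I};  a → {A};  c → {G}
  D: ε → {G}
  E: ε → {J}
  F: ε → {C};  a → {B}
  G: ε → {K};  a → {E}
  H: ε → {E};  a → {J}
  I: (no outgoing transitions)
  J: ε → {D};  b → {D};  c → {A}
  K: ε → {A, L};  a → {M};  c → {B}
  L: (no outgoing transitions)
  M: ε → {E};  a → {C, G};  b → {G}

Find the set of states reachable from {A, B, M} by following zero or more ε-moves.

Start with {A, B, M}.
From M via ε: add E.
From E via ε: add J.
From J via ε: add D.
From D via ε: add G.
From G via ε: add K.
From K via ε: add L.
No new states can be added; the closed set is {A, B, D, E, G, J, K, L, M}.

{A, B, D, E, G, J, K, L, M}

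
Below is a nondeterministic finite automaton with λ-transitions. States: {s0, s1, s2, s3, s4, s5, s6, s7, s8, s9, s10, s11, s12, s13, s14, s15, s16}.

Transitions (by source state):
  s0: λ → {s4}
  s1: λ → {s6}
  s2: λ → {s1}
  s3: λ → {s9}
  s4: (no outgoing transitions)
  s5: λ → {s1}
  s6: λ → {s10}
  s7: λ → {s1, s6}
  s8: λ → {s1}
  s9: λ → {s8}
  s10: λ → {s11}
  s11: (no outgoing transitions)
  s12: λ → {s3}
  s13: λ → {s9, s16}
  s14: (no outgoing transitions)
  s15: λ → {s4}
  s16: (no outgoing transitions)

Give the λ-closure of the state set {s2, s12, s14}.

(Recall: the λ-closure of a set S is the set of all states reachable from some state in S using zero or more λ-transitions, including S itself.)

Start with {s2, s12, s14}.
From s2 via λ: add s1.
From s12 via λ: add s3.
From s1 via λ: add s6.
From s3 via λ: add s9.
From s6 via λ: add s10.
From s9 via λ: add s8.
From s10 via λ: add s11.
No new states can be added; the closed set is {s1, s2, s3, s6, s8, s9, s10, s11, s12, s14}.

{s1, s2, s3, s6, s8, s9, s10, s11, s12, s14}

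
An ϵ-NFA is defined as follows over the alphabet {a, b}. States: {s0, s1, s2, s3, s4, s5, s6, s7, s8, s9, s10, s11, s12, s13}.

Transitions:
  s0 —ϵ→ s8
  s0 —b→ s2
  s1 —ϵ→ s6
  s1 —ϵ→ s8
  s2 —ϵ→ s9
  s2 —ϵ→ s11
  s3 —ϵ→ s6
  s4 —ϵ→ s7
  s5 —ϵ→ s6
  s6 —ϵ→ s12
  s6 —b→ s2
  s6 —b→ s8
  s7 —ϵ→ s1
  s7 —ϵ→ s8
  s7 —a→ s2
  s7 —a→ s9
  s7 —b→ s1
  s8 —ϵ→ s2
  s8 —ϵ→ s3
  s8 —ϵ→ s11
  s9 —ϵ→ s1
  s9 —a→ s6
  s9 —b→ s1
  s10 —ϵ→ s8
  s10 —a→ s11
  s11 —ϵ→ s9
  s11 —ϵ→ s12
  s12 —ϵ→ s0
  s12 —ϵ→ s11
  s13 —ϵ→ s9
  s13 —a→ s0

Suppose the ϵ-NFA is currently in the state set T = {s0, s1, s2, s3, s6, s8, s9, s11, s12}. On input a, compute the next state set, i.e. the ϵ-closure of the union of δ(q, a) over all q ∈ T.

s9 on a → {s6}.
No a-transition from s0, s1, s2, s3, s6, s8, s11, s12.
Union after reading a: {s6}.
Now take the ϵ-closure:
From s6 via ϵ: add s12.
From s12 via ϵ: add s0, s11.
From s0 via ϵ: add s8.
From s11 via ϵ: add s9.
From s8 via ϵ: add s2, s3.
From s9 via ϵ: add s1.
No new states can be added; the closed set is {s0, s1, s2, s3, s6, s8, s9, s11, s12}.

{s0, s1, s2, s3, s6, s8, s9, s11, s12}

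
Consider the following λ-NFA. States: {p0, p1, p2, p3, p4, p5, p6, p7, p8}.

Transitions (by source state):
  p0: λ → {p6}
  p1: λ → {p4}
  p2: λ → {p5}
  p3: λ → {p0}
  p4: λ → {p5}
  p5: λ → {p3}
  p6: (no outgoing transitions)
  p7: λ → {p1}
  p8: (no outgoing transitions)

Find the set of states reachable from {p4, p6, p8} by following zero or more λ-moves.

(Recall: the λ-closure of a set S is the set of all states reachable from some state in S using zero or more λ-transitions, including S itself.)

{p0, p3, p4, p5, p6, p8}

Start with {p4, p6, p8}.
From p4 via λ: add p5.
From p5 via λ: add p3.
From p3 via λ: add p0.
No new states can be added; the closed set is {p0, p3, p4, p5, p6, p8}.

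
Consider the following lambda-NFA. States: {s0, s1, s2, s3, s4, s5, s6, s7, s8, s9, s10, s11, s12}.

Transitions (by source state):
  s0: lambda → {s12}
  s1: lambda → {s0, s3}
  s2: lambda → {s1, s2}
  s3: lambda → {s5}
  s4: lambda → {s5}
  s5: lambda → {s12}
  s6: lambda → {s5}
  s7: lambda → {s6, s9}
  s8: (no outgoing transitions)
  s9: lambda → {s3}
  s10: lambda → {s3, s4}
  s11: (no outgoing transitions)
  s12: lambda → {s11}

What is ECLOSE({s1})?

{s0, s1, s3, s5, s11, s12}

Start with {s1}.
From s1 via lambda: add s0, s3.
From s0 via lambda: add s12.
From s3 via lambda: add s5.
From s12 via lambda: add s11.
No new states can be added; the closed set is {s0, s1, s3, s5, s11, s12}.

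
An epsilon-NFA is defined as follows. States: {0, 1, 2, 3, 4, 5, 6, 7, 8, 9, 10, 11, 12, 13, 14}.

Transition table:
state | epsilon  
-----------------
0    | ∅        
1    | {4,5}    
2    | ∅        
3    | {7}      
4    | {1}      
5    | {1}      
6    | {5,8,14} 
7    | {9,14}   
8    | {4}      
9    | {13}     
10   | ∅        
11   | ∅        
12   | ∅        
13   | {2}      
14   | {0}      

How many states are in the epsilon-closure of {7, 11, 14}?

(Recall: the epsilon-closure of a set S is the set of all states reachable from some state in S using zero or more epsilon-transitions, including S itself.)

Start with {7, 11, 14}.
From 7 via epsilon: add 9.
From 14 via epsilon: add 0.
From 9 via epsilon: add 13.
From 13 via epsilon: add 2.
epsilon-closure = {0, 2, 7, 9, 11, 13, 14}, which has 7 states.

7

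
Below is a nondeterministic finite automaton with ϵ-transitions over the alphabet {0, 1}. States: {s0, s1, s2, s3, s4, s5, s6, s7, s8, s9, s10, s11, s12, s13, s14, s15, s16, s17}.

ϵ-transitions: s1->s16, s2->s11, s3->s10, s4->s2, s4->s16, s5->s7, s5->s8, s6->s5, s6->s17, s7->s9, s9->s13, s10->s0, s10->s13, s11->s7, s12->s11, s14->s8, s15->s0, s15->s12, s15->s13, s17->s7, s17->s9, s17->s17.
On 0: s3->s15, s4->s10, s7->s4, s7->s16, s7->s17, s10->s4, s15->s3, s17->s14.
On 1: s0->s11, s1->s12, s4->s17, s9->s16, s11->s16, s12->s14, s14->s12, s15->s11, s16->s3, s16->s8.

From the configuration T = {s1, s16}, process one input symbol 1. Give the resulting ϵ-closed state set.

{s0, s3, s7, s8, s9, s10, s11, s12, s13}

s1 on 1 → {s12}.
s16 on 1 → {s3, s8}.
Union after reading 1: {s3, s8, s12}.
Now take the ϵ-closure:
From s3 via ϵ: add s10.
From s12 via ϵ: add s11.
From s10 via ϵ: add s0, s13.
From s11 via ϵ: add s7.
From s7 via ϵ: add s9.
No new states can be added; the closed set is {s0, s3, s7, s8, s9, s10, s11, s12, s13}.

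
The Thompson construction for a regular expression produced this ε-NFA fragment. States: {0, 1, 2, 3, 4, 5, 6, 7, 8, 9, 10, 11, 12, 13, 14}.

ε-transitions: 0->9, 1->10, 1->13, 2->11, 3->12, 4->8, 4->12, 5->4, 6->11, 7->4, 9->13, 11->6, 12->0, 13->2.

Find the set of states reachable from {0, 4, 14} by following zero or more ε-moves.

{0, 2, 4, 6, 8, 9, 11, 12, 13, 14}

Start with {0, 4, 14}.
From 0 via ε: add 9.
From 4 via ε: add 8, 12.
From 9 via ε: add 13.
From 13 via ε: add 2.
From 2 via ε: add 11.
From 11 via ε: add 6.
No new states can be added; the closed set is {0, 2, 4, 6, 8, 9, 11, 12, 13, 14}.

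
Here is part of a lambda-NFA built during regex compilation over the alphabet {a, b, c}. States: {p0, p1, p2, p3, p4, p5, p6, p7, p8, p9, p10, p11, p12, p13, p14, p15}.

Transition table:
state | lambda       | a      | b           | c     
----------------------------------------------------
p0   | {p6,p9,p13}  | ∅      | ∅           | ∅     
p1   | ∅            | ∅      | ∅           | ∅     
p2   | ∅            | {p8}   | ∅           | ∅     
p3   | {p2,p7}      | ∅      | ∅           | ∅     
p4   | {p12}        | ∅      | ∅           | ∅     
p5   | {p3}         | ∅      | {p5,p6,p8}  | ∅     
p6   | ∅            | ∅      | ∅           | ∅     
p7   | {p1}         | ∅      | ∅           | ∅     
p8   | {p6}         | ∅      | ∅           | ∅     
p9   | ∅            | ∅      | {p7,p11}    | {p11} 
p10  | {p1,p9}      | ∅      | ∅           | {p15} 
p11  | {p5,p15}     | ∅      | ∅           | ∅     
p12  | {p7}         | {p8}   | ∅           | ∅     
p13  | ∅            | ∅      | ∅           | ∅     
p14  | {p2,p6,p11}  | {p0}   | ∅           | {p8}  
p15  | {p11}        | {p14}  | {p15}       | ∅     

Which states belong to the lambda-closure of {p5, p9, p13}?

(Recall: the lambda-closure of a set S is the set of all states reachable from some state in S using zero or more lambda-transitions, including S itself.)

{p1, p2, p3, p5, p7, p9, p13}

Start with {p5, p9, p13}.
From p5 via lambda: add p3.
From p3 via lambda: add p2, p7.
From p7 via lambda: add p1.
No new states can be added; the closed set is {p1, p2, p3, p5, p7, p9, p13}.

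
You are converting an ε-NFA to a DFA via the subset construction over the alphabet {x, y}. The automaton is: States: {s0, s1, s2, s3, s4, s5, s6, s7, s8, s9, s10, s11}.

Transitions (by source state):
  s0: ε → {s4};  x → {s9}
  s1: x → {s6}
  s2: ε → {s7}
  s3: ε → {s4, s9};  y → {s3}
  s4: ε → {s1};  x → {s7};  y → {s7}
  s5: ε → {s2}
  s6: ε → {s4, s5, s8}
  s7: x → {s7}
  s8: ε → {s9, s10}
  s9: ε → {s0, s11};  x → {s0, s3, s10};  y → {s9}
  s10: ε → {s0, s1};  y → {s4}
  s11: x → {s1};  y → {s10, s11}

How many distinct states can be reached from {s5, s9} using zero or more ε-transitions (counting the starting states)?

8

Start with {s5, s9}.
From s5 via ε: add s2.
From s9 via ε: add s0, s11.
From s0 via ε: add s4.
From s2 via ε: add s7.
From s4 via ε: add s1.
ε-closure = {s0, s1, s2, s4, s5, s7, s9, s11}, which has 8 states.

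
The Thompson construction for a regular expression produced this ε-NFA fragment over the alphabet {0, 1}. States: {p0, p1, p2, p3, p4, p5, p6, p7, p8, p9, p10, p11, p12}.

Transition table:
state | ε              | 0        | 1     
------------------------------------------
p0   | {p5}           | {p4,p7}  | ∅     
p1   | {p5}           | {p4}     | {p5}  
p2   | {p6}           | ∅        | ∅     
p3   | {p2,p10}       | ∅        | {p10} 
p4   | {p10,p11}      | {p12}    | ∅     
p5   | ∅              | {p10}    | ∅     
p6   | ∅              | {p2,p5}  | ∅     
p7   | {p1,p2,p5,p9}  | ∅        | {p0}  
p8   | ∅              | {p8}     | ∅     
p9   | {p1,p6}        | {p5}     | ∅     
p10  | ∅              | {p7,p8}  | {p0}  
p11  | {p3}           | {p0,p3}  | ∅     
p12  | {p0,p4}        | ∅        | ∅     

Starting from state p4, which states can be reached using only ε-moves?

Start with {p4}.
From p4 via ε: add p10, p11.
From p11 via ε: add p3.
From p3 via ε: add p2.
From p2 via ε: add p6.
No new states can be added; the closed set is {p2, p3, p4, p6, p10, p11}.

{p2, p3, p4, p6, p10, p11}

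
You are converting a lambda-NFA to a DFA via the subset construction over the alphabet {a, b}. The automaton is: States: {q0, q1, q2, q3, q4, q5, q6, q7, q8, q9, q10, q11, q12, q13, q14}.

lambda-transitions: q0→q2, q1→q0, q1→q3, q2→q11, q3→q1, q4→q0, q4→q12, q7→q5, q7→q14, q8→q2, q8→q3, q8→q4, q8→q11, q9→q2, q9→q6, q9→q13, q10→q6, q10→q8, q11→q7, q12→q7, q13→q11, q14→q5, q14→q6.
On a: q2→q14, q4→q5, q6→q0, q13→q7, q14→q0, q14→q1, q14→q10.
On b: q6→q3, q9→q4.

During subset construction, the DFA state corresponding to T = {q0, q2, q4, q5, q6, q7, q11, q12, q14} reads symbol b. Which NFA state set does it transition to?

{q0, q1, q2, q3, q5, q6, q7, q11, q14}

q6 on b → {q3}.
No b-transition from q0, q2, q4, q5, q7, q11, q12, q14.
Union after reading b: {q3}.
Now take the lambda-closure:
From q3 via lambda: add q1.
From q1 via lambda: add q0.
From q0 via lambda: add q2.
From q2 via lambda: add q11.
From q11 via lambda: add q7.
From q7 via lambda: add q5, q14.
From q14 via lambda: add q6.
No new states can be added; the closed set is {q0, q1, q2, q3, q5, q6, q7, q11, q14}.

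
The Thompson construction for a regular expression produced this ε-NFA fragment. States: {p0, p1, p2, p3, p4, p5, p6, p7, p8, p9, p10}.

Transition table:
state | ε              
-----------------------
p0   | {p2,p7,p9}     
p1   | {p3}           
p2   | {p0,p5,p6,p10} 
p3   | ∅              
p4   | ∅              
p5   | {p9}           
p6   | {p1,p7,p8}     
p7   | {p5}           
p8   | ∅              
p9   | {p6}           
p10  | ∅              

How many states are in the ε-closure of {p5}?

7

Start with {p5}.
From p5 via ε: add p9.
From p9 via ε: add p6.
From p6 via ε: add p1, p7, p8.
From p1 via ε: add p3.
ε-closure = {p1, p3, p5, p6, p7, p8, p9}, which has 7 states.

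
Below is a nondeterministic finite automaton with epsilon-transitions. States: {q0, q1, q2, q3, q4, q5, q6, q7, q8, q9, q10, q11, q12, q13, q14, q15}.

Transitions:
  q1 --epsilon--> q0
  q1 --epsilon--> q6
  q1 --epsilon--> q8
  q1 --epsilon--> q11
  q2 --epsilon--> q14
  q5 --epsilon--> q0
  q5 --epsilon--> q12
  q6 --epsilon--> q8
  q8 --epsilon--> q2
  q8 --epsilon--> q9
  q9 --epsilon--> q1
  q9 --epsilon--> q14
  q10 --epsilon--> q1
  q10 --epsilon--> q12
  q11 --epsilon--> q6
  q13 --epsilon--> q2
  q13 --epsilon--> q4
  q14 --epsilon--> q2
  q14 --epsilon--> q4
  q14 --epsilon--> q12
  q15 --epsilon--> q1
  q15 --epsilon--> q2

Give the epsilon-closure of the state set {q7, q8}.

{q0, q1, q2, q4, q6, q7, q8, q9, q11, q12, q14}

Start with {q7, q8}.
From q8 via epsilon: add q2, q9.
From q2 via epsilon: add q14.
From q9 via epsilon: add q1.
From q1 via epsilon: add q0, q6, q11.
From q14 via epsilon: add q4, q12.
No new states can be added; the closed set is {q0, q1, q2, q4, q6, q7, q8, q9, q11, q12, q14}.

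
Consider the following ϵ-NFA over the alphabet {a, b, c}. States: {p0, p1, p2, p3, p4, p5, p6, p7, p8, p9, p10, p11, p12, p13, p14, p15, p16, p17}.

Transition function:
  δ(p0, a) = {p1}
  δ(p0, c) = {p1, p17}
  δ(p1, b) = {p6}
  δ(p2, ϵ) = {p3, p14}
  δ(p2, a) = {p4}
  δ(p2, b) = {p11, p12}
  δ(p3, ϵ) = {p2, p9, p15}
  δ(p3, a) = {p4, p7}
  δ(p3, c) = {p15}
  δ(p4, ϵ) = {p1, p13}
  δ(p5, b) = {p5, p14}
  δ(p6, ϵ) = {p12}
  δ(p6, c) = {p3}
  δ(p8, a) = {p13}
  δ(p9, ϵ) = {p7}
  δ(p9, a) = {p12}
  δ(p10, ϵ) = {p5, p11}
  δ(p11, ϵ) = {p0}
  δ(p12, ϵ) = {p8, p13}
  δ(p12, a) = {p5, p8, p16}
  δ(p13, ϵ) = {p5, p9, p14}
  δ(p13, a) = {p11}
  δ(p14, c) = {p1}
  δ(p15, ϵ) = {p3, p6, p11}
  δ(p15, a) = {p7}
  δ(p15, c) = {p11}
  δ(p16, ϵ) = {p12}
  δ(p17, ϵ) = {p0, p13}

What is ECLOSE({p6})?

{p5, p6, p7, p8, p9, p12, p13, p14}

Start with {p6}.
From p6 via ϵ: add p12.
From p12 via ϵ: add p8, p13.
From p13 via ϵ: add p5, p9, p14.
From p9 via ϵ: add p7.
No new states can be added; the closed set is {p5, p6, p7, p8, p9, p12, p13, p14}.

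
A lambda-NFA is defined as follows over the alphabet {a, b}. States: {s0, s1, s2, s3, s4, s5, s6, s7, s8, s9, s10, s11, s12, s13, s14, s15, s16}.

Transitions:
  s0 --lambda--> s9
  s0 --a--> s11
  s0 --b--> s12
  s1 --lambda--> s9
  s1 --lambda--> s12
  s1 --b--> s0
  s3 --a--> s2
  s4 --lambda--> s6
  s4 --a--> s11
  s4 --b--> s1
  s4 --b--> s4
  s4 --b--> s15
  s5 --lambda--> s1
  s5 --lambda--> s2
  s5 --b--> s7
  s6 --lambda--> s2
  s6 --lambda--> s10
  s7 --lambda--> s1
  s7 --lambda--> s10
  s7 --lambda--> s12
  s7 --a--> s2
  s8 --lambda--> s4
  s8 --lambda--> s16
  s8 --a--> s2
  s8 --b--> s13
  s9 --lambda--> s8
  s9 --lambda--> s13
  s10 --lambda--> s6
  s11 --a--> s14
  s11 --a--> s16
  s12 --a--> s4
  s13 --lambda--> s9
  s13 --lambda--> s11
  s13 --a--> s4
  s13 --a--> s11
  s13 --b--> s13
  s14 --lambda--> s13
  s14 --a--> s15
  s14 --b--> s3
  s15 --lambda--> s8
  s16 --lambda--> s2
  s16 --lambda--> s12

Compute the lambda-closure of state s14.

Start with {s14}.
From s14 via lambda: add s13.
From s13 via lambda: add s9, s11.
From s9 via lambda: add s8.
From s8 via lambda: add s4, s16.
From s4 via lambda: add s6.
From s16 via lambda: add s2, s12.
From s6 via lambda: add s10.
No new states can be added; the closed set is {s2, s4, s6, s8, s9, s10, s11, s12, s13, s14, s16}.

{s2, s4, s6, s8, s9, s10, s11, s12, s13, s14, s16}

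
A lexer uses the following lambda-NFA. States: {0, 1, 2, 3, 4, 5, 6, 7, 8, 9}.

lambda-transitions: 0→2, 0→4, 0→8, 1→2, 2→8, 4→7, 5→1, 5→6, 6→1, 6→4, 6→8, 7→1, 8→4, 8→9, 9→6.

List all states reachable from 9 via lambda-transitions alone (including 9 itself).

{1, 2, 4, 6, 7, 8, 9}

Start with {9}.
From 9 via lambda: add 6.
From 6 via lambda: add 1, 4, 8.
From 1 via lambda: add 2.
From 4 via lambda: add 7.
No new states can be added; the closed set is {1, 2, 4, 6, 7, 8, 9}.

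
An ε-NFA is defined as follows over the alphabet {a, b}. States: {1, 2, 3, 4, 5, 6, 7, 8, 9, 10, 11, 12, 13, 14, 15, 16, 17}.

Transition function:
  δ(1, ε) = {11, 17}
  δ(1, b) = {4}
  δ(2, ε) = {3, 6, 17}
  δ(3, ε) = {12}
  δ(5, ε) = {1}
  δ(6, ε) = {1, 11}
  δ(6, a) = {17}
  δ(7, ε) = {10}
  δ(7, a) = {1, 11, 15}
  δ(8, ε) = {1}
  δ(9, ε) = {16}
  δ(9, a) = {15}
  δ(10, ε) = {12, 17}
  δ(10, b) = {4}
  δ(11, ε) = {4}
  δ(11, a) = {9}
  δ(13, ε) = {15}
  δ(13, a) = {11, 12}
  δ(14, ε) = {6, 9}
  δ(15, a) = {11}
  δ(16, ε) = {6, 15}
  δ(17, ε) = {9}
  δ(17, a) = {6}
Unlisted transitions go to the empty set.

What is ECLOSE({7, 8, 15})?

Start with {7, 8, 15}.
From 7 via ε: add 10.
From 8 via ε: add 1.
From 1 via ε: add 11, 17.
From 10 via ε: add 12.
From 11 via ε: add 4.
From 17 via ε: add 9.
From 9 via ε: add 16.
From 16 via ε: add 6.
No new states can be added; the closed set is {1, 4, 6, 7, 8, 9, 10, 11, 12, 15, 16, 17}.

{1, 4, 6, 7, 8, 9, 10, 11, 12, 15, 16, 17}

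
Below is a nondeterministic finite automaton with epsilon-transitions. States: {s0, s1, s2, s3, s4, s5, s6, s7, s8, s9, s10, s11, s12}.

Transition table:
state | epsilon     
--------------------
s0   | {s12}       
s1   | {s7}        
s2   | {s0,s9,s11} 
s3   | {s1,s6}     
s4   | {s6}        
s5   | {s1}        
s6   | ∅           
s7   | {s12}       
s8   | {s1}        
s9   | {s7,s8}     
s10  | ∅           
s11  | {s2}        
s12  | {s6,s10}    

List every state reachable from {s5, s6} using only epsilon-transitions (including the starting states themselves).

Start with {s5, s6}.
From s5 via epsilon: add s1.
From s1 via epsilon: add s7.
From s7 via epsilon: add s12.
From s12 via epsilon: add s10.
No new states can be added; the closed set is {s1, s5, s6, s7, s10, s12}.

{s1, s5, s6, s7, s10, s12}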